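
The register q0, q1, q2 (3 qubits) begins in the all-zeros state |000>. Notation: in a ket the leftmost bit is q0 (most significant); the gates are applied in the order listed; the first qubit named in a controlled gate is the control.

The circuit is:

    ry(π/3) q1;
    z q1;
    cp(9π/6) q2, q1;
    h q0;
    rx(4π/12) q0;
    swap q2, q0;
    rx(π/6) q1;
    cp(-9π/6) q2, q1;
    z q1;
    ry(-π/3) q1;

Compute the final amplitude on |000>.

|000> carries amplitude (1 - I)*(7 + sqrt(3)*I + 2*I)/16 in the final state.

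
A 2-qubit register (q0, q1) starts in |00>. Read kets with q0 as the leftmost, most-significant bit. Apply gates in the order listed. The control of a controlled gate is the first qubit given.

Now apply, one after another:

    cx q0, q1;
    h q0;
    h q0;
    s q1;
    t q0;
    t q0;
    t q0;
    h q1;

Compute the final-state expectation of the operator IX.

In the final state, IX has expectation 1. Key observation: the block from step 2 through step 3 cancels to the identity and can be dropped.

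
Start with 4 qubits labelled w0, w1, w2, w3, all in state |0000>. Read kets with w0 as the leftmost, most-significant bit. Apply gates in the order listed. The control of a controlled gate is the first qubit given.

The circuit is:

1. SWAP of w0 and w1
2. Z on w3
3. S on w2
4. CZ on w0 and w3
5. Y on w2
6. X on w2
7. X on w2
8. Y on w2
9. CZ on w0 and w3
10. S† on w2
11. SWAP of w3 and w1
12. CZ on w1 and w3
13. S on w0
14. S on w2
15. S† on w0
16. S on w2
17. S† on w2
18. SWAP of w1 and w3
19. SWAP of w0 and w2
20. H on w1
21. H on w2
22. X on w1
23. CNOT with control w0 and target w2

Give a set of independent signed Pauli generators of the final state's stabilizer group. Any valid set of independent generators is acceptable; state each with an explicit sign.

The stabilizer group can be generated by +IXII, +IIXI, +ZIII, +IIIZ, among other valid generating sets. Key observation: the block from step 3 through step 10 cancels to the identity and can be dropped.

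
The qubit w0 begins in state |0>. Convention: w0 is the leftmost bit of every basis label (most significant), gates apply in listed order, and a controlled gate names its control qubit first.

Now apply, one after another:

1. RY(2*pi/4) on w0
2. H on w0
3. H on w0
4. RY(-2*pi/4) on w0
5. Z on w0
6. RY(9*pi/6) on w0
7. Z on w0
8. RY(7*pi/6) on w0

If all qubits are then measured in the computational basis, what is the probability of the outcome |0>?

A full measurement returns |0> with probability 3/4. Key observation: gates 1-4 undo each other exactly, leaving only the rest of the circuit to track.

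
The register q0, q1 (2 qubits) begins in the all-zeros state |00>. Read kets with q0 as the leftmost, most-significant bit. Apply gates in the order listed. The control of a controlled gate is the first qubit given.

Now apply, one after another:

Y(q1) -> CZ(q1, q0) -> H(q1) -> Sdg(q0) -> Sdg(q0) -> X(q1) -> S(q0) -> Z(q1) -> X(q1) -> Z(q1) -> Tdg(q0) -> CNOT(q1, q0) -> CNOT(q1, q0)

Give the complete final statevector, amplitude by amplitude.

The resulting statevector has amplitude -sqrt(2)*I/2 on |00>, sqrt(2)*I/2 on |01>, 0 on |10>, 0 on |11>.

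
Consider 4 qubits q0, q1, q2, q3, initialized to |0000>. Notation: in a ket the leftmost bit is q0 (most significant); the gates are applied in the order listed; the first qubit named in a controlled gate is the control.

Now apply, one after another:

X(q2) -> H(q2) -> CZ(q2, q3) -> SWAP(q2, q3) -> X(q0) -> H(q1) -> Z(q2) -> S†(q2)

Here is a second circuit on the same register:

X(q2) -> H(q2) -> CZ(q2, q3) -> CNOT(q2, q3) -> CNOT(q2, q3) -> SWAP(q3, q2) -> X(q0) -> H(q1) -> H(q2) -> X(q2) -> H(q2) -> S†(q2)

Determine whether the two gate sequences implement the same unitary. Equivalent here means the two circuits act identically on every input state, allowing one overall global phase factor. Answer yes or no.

Yes, they are equivalent — the unitaries differ by at most a global phase.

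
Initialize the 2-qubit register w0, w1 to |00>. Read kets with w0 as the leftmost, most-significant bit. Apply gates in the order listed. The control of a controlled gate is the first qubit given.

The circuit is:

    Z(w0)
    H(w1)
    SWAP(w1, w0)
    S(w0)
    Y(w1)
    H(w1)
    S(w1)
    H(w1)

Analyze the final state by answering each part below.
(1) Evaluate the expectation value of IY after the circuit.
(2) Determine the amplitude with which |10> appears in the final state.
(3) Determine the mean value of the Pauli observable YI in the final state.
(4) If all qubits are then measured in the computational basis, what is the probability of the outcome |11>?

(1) The observable IY averages to 1.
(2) The final state's coefficient on |10> equals sqrt(2)*(-1 + I)/4.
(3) In the final state, YI has expectation 1.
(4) Outcome |11> occurs with probability 1/4.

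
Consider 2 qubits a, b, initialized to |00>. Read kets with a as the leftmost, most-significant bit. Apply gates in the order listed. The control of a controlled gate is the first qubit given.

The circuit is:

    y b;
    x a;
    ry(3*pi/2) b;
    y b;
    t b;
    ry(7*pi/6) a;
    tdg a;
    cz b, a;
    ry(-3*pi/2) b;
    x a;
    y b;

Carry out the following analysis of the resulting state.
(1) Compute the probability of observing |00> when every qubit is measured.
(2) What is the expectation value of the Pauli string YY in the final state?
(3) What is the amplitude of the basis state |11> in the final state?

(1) Outcome |00> occurs with probability -sqrt(3)/8 - sqrt(6)/16 + sqrt(2)/8 + 1/4.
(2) In the final state, YY has expectation 1/4.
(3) The final state's coefficient on |11> equals -sqrt(6)*I/8 - sqrt(6)*exp(3*I*pi/4)/8 - sqrt(2)*I/8 - sqrt(2)*exp(3*I*pi/4)/8.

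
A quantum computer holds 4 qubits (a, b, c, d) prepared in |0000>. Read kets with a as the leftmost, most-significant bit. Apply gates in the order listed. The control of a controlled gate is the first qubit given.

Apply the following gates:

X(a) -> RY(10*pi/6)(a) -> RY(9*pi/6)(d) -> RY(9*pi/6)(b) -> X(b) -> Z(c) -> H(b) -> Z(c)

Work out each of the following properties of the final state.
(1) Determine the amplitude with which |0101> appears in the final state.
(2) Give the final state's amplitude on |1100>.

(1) The final state's coefficient on |0101> equals -sqrt(2)/4.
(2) |1100> carries amplitude sqrt(6)/4 in the final state.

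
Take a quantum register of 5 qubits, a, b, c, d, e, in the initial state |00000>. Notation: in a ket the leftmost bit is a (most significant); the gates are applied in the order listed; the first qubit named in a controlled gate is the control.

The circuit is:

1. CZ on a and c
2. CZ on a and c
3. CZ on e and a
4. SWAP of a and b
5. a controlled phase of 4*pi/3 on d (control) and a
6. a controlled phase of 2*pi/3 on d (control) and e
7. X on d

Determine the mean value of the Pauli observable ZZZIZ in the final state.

In the final state, ZZZIZ has expectation 1.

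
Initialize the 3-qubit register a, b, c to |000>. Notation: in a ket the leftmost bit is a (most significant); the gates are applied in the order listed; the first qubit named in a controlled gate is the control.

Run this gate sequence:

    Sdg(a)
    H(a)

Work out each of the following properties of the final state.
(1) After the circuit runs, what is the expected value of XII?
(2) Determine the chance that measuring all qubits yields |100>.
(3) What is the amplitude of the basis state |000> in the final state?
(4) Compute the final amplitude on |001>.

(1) The expectation value of XII is 1.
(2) The probability of measuring |100> is 1/2.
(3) The final state's coefficient on |000> equals sqrt(2)/2.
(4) |001> carries amplitude 0 in the final state.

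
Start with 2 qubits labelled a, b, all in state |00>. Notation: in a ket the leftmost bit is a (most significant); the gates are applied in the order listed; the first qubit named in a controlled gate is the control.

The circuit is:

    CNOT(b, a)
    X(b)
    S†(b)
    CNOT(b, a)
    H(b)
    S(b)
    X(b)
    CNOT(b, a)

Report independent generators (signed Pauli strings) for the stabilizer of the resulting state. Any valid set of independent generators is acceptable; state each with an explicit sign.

The final state is stabilized by the group generated by +XY, -ZZ; other independent generating sets are equally valid.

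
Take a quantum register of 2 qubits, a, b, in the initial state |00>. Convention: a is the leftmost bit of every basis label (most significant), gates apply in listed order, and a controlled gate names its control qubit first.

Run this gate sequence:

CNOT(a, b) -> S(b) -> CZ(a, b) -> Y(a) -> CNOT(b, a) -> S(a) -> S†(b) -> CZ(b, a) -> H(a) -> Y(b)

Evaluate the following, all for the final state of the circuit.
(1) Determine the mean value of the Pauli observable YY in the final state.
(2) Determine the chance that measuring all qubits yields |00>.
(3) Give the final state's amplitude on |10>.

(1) In the final state, YY has expectation 0.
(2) The probability of measuring |00> is 0.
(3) |10> carries amplitude 0 in the final state.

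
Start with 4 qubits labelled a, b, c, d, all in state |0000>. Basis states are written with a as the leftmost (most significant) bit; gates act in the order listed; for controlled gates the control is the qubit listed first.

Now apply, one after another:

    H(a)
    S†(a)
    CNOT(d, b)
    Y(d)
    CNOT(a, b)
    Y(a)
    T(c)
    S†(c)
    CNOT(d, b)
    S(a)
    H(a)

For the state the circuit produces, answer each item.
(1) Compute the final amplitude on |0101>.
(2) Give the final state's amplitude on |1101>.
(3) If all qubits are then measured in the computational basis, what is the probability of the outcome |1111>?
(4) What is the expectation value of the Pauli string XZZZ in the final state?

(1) The amplitude on |0101> is -I/2.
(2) |1101> carries amplitude I/2 in the final state.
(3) The probability of measuring |1111> is 0.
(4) The observable XZZZ averages to -1.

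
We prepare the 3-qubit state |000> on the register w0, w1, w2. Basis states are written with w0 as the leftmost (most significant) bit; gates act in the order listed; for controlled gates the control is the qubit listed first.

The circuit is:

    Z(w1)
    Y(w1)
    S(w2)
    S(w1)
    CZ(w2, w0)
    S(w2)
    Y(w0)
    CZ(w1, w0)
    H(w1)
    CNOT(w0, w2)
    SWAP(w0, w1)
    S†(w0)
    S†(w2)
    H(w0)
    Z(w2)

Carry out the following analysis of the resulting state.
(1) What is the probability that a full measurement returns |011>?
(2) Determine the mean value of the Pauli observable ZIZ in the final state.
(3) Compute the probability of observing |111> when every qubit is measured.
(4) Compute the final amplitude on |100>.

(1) Outcome |011> occurs with probability 1/2.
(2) In the final state, ZIZ has expectation 0.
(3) Outcome |111> occurs with probability 1/2.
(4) |100> carries amplitude 0 in the final state.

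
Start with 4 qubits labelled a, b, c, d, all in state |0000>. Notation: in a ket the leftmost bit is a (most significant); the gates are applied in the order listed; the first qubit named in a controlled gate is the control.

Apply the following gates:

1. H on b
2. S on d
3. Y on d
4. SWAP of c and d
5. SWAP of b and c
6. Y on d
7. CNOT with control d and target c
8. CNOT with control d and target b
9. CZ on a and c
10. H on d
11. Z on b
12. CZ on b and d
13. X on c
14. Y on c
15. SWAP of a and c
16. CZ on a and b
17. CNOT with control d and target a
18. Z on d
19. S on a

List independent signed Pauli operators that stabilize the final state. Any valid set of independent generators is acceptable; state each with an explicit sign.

The stabilizer group can be generated by -YIII, -IIIX, +IZII, +IIZI, among other valid generating sets.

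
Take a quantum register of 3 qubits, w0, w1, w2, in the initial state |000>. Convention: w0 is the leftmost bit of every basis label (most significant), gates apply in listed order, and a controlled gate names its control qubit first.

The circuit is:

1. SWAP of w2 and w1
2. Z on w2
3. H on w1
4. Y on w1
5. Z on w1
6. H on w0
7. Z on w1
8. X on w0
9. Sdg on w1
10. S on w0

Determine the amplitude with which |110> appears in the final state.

|110> carries amplitude I/2 in the final state.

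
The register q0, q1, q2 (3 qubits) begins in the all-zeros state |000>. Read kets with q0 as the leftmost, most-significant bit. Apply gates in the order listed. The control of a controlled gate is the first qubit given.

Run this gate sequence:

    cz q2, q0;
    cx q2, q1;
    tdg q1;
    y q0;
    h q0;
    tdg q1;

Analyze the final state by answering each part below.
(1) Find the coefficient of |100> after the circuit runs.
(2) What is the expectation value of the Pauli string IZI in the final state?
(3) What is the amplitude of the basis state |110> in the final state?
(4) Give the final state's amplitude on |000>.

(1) The amplitude on |100> is -sqrt(2)*I/2.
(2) The observable IZI averages to 1.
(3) The final state's coefficient on |110> equals 0.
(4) The amplitude on |000> is sqrt(2)*I/2.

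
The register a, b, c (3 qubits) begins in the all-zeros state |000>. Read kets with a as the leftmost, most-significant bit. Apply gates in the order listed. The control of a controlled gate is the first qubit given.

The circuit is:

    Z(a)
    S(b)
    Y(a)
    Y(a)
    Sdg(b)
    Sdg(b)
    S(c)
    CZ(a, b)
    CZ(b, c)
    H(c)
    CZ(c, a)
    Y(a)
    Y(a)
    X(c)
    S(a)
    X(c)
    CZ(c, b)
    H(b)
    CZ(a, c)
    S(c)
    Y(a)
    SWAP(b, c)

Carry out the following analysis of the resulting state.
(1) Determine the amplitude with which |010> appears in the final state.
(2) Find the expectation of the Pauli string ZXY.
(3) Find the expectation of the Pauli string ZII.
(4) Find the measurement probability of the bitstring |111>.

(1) |010> carries amplitude 0 in the final state. Key observation: the block from step 2 through step 5 cancels to the identity and can be dropped.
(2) The expectation value of ZXY is 0.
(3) The observable ZII averages to -1.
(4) The probability of measuring |111> is 1/4.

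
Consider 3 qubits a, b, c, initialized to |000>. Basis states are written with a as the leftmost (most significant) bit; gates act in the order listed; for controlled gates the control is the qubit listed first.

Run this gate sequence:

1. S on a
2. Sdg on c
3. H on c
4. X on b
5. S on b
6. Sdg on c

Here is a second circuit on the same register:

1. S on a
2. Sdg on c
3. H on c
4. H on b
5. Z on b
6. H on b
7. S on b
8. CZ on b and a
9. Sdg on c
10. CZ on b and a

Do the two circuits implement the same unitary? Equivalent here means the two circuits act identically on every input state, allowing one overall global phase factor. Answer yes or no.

Yes, they are equivalent — the unitaries differ by at most a global phase.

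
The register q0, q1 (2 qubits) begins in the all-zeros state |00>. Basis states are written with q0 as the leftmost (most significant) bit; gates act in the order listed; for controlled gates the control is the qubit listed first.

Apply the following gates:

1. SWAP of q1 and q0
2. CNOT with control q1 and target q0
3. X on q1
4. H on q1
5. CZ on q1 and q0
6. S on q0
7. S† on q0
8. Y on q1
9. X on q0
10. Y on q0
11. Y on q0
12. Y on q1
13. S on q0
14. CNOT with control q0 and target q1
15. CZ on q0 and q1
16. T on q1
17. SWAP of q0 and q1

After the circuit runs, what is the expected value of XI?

In the final state, XI has expectation sqrt(2)/2.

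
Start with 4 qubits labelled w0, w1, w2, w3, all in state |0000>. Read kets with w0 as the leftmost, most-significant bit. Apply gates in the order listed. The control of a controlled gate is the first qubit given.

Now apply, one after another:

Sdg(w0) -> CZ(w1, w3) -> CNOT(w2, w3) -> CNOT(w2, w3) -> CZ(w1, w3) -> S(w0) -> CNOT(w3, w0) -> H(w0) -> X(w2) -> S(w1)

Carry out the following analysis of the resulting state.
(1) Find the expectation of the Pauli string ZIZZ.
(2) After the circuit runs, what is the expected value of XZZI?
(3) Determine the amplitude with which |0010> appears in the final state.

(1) The expectation value of ZIZZ is 0. Key observation: steps 1-6 multiply out to the identity, so the circuit reduces to the remaining gates.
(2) In the final state, XZZI has expectation -1.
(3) The amplitude on |0010> is sqrt(2)/2.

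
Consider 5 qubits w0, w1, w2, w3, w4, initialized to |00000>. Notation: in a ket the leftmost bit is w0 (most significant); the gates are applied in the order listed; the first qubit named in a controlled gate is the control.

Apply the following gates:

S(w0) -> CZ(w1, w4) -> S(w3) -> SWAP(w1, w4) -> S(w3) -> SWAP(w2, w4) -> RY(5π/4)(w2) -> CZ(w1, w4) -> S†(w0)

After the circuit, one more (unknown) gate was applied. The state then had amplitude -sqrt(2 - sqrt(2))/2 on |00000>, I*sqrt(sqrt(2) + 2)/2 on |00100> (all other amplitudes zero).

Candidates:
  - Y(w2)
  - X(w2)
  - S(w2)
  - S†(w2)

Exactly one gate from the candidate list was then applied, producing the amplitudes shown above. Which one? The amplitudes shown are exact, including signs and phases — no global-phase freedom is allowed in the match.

The applied gate was S(w2).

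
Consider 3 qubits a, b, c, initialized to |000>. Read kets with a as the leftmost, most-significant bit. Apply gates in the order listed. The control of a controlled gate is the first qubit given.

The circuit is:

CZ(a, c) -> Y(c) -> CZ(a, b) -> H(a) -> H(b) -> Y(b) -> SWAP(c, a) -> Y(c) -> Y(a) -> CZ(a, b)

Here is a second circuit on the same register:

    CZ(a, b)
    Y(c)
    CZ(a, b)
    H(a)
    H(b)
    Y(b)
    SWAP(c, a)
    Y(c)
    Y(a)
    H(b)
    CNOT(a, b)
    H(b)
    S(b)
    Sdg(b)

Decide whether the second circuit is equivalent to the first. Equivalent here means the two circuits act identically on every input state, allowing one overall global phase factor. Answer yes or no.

No: there is an input state on which the two circuits produce genuinely different outputs (not merely differing by a phase).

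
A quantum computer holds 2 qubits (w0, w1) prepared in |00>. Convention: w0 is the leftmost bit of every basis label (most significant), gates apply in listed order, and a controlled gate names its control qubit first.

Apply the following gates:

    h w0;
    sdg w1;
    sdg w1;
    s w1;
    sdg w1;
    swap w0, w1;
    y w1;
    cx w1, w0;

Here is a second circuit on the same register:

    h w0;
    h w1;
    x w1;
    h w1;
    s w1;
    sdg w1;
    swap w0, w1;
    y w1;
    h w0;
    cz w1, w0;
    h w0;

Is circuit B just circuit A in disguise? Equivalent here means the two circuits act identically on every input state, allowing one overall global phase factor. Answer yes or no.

Yes, they are equivalent — the unitaries differ by at most a global phase.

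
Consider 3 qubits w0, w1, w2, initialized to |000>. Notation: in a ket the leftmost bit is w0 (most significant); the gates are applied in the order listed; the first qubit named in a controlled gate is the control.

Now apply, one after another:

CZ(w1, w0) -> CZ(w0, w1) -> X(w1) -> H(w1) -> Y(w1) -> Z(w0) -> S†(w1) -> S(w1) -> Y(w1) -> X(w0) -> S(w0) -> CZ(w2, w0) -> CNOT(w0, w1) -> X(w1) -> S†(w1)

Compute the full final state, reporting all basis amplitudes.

The final amplitudes are sqrt(2)*I/2 on |100>, -sqrt(2)/2 on |110>, and 0 on every other basis state.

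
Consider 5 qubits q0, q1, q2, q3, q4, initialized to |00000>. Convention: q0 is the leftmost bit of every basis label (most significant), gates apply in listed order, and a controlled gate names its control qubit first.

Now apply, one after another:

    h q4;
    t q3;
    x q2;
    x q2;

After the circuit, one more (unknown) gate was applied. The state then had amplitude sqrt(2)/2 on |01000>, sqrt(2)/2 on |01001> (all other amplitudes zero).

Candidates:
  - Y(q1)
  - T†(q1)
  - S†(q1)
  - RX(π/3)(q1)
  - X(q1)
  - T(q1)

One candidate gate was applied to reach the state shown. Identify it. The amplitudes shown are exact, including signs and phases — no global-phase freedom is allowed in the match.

It was X(q1) that produced the state shown.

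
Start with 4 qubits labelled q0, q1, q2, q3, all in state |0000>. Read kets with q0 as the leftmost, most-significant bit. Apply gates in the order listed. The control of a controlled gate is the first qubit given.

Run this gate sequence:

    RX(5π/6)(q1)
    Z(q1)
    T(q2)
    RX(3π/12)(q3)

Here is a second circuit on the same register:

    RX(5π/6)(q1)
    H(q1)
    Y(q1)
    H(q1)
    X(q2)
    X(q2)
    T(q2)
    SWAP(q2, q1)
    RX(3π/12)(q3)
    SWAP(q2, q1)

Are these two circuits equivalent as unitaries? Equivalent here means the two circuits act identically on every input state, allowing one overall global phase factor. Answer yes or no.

No: there is an input state on which the two circuits produce genuinely different outputs (not merely differing by a phase).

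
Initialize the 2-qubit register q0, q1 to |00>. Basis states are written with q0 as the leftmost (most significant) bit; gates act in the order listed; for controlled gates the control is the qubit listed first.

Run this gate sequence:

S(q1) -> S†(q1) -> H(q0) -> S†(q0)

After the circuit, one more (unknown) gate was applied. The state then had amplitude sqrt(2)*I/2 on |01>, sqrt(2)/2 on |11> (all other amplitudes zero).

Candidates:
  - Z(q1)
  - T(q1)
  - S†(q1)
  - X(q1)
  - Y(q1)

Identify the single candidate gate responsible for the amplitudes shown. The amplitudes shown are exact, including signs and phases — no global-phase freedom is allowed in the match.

The applied gate was Y(q1). Key observation: gates 1-2 undo each other exactly, leaving only the rest of the circuit to track.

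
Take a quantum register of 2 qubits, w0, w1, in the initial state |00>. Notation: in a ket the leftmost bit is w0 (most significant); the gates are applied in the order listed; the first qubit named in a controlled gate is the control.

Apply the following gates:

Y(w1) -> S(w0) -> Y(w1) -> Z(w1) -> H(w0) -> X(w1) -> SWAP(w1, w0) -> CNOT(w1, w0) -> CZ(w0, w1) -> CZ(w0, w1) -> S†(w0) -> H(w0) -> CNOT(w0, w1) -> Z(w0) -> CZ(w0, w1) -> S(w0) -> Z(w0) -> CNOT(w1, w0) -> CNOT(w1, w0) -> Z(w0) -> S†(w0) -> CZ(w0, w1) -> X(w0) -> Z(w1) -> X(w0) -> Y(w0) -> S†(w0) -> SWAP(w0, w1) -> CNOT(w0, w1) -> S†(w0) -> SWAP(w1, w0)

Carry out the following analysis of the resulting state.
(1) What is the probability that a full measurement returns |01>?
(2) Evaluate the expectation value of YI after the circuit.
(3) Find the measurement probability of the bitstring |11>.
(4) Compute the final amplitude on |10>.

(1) Outcome |01> occurs with probability 1/4. Key observation: gates 15-22 undo each other exactly, leaving only the rest of the circuit to track.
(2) In the final state, YI has expectation 0.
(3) The probability of measuring |11> is 1/4.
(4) The final state's coefficient on |10> equals -I/2.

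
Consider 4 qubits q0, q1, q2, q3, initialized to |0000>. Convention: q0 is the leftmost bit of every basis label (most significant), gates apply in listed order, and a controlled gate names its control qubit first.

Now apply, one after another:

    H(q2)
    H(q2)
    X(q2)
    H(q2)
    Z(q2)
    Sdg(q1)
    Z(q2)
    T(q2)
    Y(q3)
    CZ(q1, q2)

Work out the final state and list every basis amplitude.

After the circuit, the state carries amplitude sqrt(2)*I/2 on |0001>, -sqrt(2)*exp(3*I*pi/4)/2 on |0011>, and 0 on every other basis state.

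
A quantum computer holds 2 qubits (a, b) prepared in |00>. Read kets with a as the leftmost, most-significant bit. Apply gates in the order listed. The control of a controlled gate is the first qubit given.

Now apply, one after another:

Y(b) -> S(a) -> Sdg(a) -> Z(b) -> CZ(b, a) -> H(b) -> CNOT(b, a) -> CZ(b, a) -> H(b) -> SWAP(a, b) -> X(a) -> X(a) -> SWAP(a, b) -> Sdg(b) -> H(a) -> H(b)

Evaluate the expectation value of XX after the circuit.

The expectation value of XX is 0. Key observation: gates 11-12 undo each other exactly, leaving only the rest of the circuit to track.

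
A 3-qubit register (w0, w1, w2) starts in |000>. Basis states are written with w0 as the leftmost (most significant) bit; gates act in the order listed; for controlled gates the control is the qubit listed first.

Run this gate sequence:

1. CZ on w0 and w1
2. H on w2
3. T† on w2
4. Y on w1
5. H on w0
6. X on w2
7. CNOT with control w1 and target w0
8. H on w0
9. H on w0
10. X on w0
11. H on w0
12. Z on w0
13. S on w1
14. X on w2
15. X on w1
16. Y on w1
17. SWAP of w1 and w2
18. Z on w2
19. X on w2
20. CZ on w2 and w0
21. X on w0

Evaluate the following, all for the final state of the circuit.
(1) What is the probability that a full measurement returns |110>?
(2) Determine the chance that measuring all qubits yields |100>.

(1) Outcome |110> occurs with probability 1/2. Key observation: the block from step 9 through step 12 cancels to the identity and can be dropped.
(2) The probability of measuring |100> is 1/2.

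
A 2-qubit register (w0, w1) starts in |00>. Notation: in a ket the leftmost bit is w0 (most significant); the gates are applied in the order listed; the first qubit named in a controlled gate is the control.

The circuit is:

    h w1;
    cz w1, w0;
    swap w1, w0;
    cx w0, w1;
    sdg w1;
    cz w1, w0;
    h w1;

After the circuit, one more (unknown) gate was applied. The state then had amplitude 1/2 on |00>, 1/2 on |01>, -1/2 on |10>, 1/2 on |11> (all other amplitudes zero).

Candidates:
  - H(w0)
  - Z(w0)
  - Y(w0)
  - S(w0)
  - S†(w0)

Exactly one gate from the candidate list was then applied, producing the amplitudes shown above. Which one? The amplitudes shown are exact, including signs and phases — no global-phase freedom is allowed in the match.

It was S(w0) that produced the state shown.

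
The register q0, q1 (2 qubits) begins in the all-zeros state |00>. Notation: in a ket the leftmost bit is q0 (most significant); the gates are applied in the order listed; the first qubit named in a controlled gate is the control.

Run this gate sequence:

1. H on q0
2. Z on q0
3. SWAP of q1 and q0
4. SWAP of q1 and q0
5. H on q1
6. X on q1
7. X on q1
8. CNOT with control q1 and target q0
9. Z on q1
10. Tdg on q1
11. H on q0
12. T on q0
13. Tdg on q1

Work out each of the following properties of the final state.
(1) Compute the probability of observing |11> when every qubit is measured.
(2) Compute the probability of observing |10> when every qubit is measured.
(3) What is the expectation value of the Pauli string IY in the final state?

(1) A full measurement returns |11> with probability 1/2. Key observation: steps 6-7 multiply out to the identity, so the circuit reduces to the remaining gates.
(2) Outcome |10> occurs with probability 1/2.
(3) The observable IY averages to -1.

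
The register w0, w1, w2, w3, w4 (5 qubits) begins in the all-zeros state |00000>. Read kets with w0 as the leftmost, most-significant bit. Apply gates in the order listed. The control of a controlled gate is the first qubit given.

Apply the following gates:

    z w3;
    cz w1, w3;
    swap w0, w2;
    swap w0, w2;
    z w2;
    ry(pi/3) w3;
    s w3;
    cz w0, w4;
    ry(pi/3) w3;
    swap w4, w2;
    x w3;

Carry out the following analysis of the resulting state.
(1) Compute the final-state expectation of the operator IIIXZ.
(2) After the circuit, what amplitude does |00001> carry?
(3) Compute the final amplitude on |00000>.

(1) The expectation value of IIIXZ is sqrt(3)/4.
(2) The final state's coefficient on |00001> equals 0.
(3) The amplitude on |00000> is sqrt(3)*(1 + I)/4.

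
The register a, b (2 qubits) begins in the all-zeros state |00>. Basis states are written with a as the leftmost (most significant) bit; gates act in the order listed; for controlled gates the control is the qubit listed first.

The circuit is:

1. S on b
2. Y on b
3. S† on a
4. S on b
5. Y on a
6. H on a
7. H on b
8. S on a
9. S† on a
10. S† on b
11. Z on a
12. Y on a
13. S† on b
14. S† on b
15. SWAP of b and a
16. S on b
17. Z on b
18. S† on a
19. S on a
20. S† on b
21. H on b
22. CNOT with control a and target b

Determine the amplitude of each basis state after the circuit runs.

The final amplitudes are -sqrt(2)/2 on |00>, 0 on |01>, 0 on |10>, sqrt(2)*I/2 on |11>. Key observation: steps 8-9 multiply out to the identity, so the circuit reduces to the remaining gates.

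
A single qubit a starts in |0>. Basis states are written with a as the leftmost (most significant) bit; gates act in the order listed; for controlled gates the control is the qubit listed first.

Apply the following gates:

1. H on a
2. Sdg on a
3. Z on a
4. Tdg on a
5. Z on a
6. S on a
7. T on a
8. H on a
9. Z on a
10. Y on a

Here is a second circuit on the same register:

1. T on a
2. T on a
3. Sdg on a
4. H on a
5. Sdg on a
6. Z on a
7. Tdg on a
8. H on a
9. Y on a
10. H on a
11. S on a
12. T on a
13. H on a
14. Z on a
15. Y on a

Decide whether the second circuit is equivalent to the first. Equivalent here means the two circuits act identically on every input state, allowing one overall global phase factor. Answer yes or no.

No: there is an input state on which the two circuits produce genuinely different outputs (not merely differing by a phase).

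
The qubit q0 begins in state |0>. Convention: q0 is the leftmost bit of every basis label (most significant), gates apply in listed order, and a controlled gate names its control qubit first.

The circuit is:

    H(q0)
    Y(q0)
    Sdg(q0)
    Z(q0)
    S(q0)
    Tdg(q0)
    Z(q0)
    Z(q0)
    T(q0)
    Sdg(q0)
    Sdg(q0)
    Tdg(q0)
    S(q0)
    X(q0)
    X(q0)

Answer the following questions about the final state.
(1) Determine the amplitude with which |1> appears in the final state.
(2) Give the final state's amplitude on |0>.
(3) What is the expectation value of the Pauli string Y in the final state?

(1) |1> carries amplitude sqrt(2)*exp(3*I*pi/4)/2 in the final state.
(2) |0> carries amplitude -sqrt(2)*I/2 in the final state.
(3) In the final state, Y has expectation -sqrt(2)/2.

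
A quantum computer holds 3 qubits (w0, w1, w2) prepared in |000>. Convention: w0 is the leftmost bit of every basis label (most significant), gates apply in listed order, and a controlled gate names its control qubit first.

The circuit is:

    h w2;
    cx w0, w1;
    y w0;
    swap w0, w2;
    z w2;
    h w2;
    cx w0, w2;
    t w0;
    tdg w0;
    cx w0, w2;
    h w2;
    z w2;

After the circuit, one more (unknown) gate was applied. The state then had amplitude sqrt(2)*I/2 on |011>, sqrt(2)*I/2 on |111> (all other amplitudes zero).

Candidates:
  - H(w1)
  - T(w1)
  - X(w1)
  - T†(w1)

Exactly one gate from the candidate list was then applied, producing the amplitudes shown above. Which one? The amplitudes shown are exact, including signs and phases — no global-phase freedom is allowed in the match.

The applied gate was X(w1).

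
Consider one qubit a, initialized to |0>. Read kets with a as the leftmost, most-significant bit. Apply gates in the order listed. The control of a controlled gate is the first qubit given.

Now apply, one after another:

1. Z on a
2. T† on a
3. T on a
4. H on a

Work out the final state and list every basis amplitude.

After the circuit, the state carries amplitude sqrt(2)/2 on |0>, sqrt(2)/2 on |1>.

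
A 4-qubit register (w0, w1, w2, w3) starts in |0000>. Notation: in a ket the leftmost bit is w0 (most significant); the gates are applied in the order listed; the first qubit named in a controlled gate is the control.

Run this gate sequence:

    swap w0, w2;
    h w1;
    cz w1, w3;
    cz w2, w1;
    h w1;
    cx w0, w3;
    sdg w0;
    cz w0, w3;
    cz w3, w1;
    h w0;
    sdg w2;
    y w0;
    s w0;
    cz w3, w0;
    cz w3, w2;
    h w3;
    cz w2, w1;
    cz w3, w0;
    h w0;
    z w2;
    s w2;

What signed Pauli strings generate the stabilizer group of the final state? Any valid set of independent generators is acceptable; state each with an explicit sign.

The final state is stabilized by the group generated by +YIIZ, +ZIIY, +IZII, +IIZI; other independent generating sets are equally valid.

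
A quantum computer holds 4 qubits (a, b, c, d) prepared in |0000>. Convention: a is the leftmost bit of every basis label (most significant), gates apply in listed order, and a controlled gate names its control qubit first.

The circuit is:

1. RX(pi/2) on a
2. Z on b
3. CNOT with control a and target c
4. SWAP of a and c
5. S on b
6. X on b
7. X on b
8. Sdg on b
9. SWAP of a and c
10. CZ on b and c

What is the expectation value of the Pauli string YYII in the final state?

The expectation value of YYII is 0. Key observation: steps 4-9 multiply out to the identity, so the circuit reduces to the remaining gates.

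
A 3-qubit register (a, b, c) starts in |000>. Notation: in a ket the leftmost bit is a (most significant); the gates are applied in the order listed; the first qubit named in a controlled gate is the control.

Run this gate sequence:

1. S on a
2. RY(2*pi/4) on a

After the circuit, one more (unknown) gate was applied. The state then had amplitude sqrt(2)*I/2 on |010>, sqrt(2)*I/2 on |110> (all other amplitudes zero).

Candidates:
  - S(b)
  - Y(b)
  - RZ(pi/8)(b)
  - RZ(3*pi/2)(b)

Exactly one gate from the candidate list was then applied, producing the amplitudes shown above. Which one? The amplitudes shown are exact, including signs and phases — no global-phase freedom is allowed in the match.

It was Y(b) that produced the state shown.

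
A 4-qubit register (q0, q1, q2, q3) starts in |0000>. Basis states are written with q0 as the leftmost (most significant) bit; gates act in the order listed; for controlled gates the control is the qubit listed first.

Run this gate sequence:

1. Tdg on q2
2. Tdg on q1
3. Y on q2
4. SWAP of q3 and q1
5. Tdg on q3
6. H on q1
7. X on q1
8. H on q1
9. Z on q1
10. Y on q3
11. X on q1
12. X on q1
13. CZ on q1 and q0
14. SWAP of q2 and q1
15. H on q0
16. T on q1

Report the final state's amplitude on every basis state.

The resulting statevector has amplitude -sqrt(2)*exp(I*pi/4)/2 on |0101>, -sqrt(2)*exp(I*pi/4)/2 on |1101>, and 0 on every other basis state.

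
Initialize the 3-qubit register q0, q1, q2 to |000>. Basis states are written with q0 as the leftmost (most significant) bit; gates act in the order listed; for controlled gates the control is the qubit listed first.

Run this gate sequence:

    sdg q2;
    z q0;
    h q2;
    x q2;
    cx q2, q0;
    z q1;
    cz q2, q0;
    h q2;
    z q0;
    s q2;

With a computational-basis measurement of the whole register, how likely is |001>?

A full measurement returns |001> with probability 1/4.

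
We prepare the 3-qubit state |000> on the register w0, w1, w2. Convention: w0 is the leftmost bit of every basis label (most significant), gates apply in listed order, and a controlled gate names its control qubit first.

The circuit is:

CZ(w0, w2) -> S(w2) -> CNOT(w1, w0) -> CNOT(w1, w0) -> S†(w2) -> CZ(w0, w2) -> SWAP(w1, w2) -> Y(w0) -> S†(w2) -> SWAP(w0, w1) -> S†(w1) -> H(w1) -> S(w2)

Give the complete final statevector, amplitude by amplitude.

After the circuit, the state carries amplitude sqrt(2)/2 on |000>, -sqrt(2)/2 on |010>, and 0 on every other basis state. Key observation: the block from step 1 through step 6 cancels to the identity and can be dropped.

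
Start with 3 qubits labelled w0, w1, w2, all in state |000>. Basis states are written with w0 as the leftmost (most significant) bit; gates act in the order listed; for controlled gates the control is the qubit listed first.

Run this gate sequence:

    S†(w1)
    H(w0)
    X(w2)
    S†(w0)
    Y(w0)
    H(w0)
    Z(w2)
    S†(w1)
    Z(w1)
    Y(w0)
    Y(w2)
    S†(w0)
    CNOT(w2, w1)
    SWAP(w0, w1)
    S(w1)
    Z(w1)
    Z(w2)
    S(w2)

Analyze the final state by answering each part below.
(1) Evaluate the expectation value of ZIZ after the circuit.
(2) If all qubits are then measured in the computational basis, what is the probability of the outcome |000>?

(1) The expectation value of ZIZ is 1.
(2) The probability of measuring |000> is 1/2.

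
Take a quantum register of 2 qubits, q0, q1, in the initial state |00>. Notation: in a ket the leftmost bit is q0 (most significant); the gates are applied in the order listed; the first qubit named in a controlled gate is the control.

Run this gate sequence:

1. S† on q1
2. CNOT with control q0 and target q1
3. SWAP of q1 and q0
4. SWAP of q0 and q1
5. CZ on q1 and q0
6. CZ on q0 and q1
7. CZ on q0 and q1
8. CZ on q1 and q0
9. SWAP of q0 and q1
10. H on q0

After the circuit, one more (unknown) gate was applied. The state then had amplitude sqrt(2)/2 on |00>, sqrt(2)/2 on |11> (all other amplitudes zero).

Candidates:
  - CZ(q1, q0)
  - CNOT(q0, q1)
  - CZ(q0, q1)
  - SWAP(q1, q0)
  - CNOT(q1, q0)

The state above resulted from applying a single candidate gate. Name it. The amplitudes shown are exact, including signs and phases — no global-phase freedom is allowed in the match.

The unique candidate consistent with the amplitudes is CNOT(q0, q1). Key observation: steps 4-9 multiply out to the identity, so the circuit reduces to the remaining gates.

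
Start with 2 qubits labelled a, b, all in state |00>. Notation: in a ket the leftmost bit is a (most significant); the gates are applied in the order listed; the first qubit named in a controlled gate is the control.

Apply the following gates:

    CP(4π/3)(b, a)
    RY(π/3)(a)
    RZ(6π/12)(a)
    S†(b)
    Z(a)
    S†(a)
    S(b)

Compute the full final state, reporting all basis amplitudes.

After the circuit, the state carries amplitude -sqrt(3)*exp(3*I*pi/4)/2 on |00>, 0 on |01>, exp(3*I*pi/4)/2 on |10>, 0 on |11>.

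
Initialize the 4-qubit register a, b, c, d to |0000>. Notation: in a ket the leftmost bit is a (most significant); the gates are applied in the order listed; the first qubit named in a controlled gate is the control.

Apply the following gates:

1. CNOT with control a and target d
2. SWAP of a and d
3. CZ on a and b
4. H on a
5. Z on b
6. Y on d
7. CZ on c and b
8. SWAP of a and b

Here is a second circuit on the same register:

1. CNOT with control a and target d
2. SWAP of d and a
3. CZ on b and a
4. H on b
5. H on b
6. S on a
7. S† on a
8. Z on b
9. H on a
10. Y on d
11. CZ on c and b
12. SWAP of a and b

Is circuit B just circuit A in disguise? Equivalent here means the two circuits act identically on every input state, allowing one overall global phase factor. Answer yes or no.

Yes, they are equivalent — the unitaries differ by at most a global phase.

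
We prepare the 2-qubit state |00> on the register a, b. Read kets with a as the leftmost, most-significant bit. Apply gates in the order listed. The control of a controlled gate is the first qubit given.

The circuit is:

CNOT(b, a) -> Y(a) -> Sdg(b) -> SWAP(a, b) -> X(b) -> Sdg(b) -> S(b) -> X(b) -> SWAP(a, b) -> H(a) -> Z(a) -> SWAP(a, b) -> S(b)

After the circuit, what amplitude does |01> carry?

The amplitude on |01> is -sqrt(2)/2. Key observation: gates 4-9 undo each other exactly, leaving only the rest of the circuit to track.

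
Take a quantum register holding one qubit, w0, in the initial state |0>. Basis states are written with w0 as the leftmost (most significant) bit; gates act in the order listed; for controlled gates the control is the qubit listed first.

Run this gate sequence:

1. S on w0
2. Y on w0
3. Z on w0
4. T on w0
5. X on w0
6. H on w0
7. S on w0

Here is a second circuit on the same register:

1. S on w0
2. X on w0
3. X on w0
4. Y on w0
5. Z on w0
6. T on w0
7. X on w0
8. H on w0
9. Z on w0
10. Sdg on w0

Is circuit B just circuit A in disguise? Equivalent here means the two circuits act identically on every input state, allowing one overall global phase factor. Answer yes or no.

Yes — the two circuits implement the same unitary up to a global phase.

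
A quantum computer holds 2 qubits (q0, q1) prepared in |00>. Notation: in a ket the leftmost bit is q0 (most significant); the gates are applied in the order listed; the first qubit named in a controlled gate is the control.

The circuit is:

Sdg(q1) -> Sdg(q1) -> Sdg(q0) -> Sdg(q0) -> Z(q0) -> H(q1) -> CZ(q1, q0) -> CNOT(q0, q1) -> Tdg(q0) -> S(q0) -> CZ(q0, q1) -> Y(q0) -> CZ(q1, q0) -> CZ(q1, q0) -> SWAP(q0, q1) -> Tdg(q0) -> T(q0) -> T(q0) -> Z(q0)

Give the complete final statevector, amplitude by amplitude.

After the circuit, the state carries amplitude 0 on |00>, sqrt(2)*I/2 on |01>, 0 on |10>, -sqrt(2)*exp(3*I*pi/4)/2 on |11>.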